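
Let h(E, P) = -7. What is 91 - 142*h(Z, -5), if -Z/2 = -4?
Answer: 1085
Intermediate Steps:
Z = 8 (Z = -2*(-4) = 8)
91 - 142*h(Z, -5) = 91 - 142*(-7) = 91 + 994 = 1085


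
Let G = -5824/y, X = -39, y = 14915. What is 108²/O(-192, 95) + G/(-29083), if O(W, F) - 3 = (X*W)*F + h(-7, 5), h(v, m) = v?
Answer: 1265917641956/77141746765855 ≈ 0.016410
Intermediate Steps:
G = -5824/14915 ≈ -0.39048
O(W, F) = -4 - 39*F*W (O(W, F) = 3 + ((-39*W)*F - 7) = 3 + (-39*F*W - 7) = 3 + (-7 - 39*F*W) = -4 - 39*F*W)
108²/O(-192, 95) + G/(-29083) = 108²/(-4 - 39*95*(-192)) - 5824/14915/(-29083) = 11664/(-4 + 711360) - 5824/14915*(-1/29083) = 11664/711356 + 5824/433772945 = 11664*(1/711356) + 5824/433772945 = 2916/177839 + 5824/433772945 = 1265917641956/77141746765855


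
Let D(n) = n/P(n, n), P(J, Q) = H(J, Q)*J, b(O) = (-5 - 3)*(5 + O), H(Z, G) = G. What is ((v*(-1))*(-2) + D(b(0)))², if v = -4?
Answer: 103041/1600 ≈ 64.401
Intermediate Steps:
b(O) = -40 - 8*O (b(O) = -8*(5 + O) = -40 - 8*O)
P(J, Q) = J*Q (P(J, Q) = Q*J = J*Q)
D(n) = 1/n (D(n) = n/((n*n)) = n/(n²) = n/n² = 1/n)
((v*(-1))*(-2) + D(b(0)))² = (-4*(-1)*(-2) + 1/(-40 - 8*0))² = (4*(-2) + 1/(-40 + 0))² = (-8 + 1/(-40))² = (-8 - 1/40)² = (-321/40)² = 103041/1600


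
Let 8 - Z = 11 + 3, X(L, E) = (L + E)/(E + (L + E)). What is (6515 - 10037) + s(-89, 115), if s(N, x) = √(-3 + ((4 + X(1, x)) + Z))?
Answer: -3522 + I*√240009/231 ≈ -3522.0 + 2.1208*I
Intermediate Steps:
X(L, E) = (E + L)/(L + 2*E) (X(L, E) = (E + L)/(E + (E + L)) = (E + L)/(L + 2*E))
Z = -6 (Z = 8 - (11 + 3) = 8 - 1*14 = 8 - 14 = -6)
s(N, x) = √(-5 + (1 + x)/(1 + 2*x)) (s(N, x) = √(-3 + ((4 + (x + 1)/(1 + 2*x)) - 6)) = √(-3 + ((4 + (1 + x)/(1 + 2*x)) - 6)) = √(-3 + (-2 + (1 + x)/(1 + 2*x))) = √(-5 + (1 + x)/(1 + 2*x)))
(6515 - 10037) + s(-89, 115) = (6515 - 10037) + √((-4 - 9*115)/(1 + 2*115)) = -3522 + √((-4 - 1035)/(1 + 230)) = -3522 + √(-1039/231) = -3522 + I*√240009/231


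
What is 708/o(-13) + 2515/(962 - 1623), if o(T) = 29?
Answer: 395053/19169 ≈ 20.609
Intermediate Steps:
708/o(-13) + 2515/(962 - 1623) = 708/29 + 2515/(962 - 1623) = 708*(1/29) + 2515/(-661) = 708/29 + 2515*(-1/661) = 708/29 - 2515/661 = 395053/19169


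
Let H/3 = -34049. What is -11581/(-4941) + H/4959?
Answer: -49697572/2722491 ≈ -18.254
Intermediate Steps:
H = -102147 (H = 3*(-34049) = -102147)
-11581/(-4941) + H/4959 = -11581/(-4941) - 102147/4959 = -11581*(-1/4941) - 102147*1/4959 = 11581/4941 - 34049/1653 = -49697572/2722491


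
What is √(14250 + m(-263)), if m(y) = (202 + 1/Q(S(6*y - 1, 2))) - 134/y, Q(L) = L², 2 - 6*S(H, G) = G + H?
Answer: √2492407337496914/415277 ≈ 120.22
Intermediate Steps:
S(H, G) = ⅓ - G/6 - H/6 (S(H, G) = ⅓ - (G + H)/6 = ⅓ + (-G/6 - H/6) = ⅓ - G/6 - H/6)
m(y) = 202 + (⅙ - y)⁻² - 134/y (m(y) = (202 + 1/((⅓ - ⅙*2 - (6*y - 1)/6)²)) - 134/y = (202 + 1/((⅓ - ⅓ - (-1 + 6*y)/6)²)) - 134/y = (202 + 1/((⅓ - ⅓ + (⅙ - y))²)) - 134/y = (202 + 1/((⅙ - y)²)) - 134/y = (202 + (⅙ - y)⁻²) - 134/y = 202 + (⅙ - y)⁻² - 134/y)
√(14250 + m(-263)) = √(14250 + (202 - 134/(-263) + 36/(-1 + 6*(-263))²)) = √(14250 + (202 - 134*(-1/263) + 36/(-1 - 1578)²)) = √(14250 + (202 + 134/263 + 36/(-1579)²)) = √(14250 + (202 + 134/263 + 36*(1/2493241))) = √(14250 + (202 + 134/263 + 36/2493241)) = √(14250 + 132790025128/655722383) = √(9476833982878/655722383) = √2492407337496914/415277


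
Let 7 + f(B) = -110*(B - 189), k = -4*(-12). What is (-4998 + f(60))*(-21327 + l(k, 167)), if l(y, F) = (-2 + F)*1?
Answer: -194372970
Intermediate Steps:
k = 48
f(B) = 20783 - 110*B (f(B) = -7 - 110*(B - 189) = -7 - 110*(-189 + B) = -7 + (20790 - 110*B) = 20783 - 110*B)
l(y, F) = -2 + F
(-4998 + f(60))*(-21327 + l(k, 167)) = (-4998 + (20783 - 110*60))*(-21327 + (-2 + 167)) = (-4998 + (20783 - 6600))*(-21327 + 165) = (-4998 + 14183)*(-21162) = 9185*(-21162) = -194372970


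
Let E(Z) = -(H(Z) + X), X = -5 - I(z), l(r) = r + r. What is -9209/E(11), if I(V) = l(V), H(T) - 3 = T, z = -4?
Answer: 9209/17 ≈ 541.71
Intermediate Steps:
l(r) = 2*r
H(T) = 3 + T
I(V) = 2*V
X = 3 (X = -5 - 2*(-4) = -5 - 1*(-8) = -5 + 8 = 3)
E(Z) = -6 - Z (E(Z) = -((3 + Z) + 3) = -(6 + Z) = -6 - Z)
-9209/E(11) = -9209/(-6 - 1*11) = -9209/(-6 - 11) = -9209/(-17) = -9209*(-1/17) = 9209/17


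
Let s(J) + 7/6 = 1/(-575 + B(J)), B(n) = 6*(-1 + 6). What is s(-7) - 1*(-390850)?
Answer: 1278075679/3270 ≈ 3.9085e+5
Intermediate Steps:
B(n) = 30 (B(n) = 6*5 = 30)
s(J) = -3821/3270 (s(J) = -7/6 + 1/(-575 + 30) = -7/6 + 1/(-545) = -7/6 - 1/545 = -3821/3270)
s(-7) - 1*(-390850) = -3821/3270 - 1*(-390850) = -3821/3270 + 390850 = 1278075679/3270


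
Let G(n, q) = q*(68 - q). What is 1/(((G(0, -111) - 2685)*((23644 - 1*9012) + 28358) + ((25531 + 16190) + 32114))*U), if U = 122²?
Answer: -1/14430374750500 ≈ -6.9298e-14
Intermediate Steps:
U = 14884
1/(((G(0, -111) - 2685)*((23644 - 1*9012) + 28358) + ((25531 + 16190) + 32114))*U) = 1/(((-111*(68 - 1*(-111)) - 2685)*((23644 - 1*9012) + 28358) + ((25531 + 16190) + 32114))*14884) = (1/14884)/((-111*(68 + 111) - 2685)*((23644 - 9012) + 28358) + (41721 + 32114)) = (1/14884)/((-111*179 - 2685)*(14632 + 28358) + 73835) = (1/14884)/((-19869 - 2685)*42990 + 73835) = (1/14884)/(-22554*42990 + 73835) = (1/14884)/(-969596460 + 73835) = (1/14884)/(-969522625) = -1/969522625*1/14884 = -1/14430374750500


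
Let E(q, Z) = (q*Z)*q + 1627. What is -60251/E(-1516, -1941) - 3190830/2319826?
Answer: -151424213981776/110090878565651 ≈ -1.3754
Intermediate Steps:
E(q, Z) = 1627 + Z*q² (E(q, Z) = (Z*q)*q + 1627 = Z*q² + 1627 = 1627 + Z*q²)
-60251/E(-1516, -1941) - 3190830/2319826 = -60251/(1627 - 1941*(-1516)²) - 3190830/2319826 = -60251/(1627 - 1941*2298256) - 3190830*1/2319826 = -60251/(1627 - 4460914896) - 33945/24679 = -60251/(-4460913269) - 33945/24679 = -60251*(-1/4460913269) - 33945/24679 = 60251/4460913269 - 33945/24679 = -151424213981776/110090878565651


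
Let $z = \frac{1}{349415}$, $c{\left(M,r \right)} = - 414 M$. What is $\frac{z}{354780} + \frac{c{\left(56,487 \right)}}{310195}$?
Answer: $- \frac{574803015654121}{7690692782094300} \approx -0.07474$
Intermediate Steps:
$z = \frac{1}{349415} \approx 2.8619 \cdot 10^{-6}$
$\frac{z}{354780} + \frac{c{\left(56,487 \right)}}{310195} = \frac{1}{349415 \cdot 354780} + \frac{\left(-414\right) 56}{310195} = \frac{1}{349415} \cdot \frac{1}{354780} - \frac{23184}{310195} = \frac{1}{123965453700} - \frac{23184}{310195} = - \frac{574803015654121}{7690692782094300}$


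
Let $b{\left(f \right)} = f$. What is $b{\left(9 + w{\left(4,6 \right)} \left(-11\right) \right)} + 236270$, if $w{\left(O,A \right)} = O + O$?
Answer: $236191$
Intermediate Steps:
$w{\left(O,A \right)} = 2 O$
$b{\left(9 + w{\left(4,6 \right)} \left(-11\right) \right)} + 236270 = \left(9 + 2 \cdot 4 \left(-11\right)\right) + 236270 = \left(9 + 8 \left(-11\right)\right) + 236270 = \left(9 - 88\right) + 236270 = -79 + 236270 = 236191$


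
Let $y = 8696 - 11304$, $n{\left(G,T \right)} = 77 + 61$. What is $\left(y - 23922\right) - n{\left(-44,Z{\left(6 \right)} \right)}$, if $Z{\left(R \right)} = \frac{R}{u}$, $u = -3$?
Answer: $-26668$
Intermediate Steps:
$Z{\left(R \right)} = - \frac{R}{3}$ ($Z{\left(R \right)} = \frac{R}{-3} = R \left(- \frac{1}{3}\right) = - \frac{R}{3}$)
$n{\left(G,T \right)} = 138$
$y = -2608$
$\left(y - 23922\right) - n{\left(-44,Z{\left(6 \right)} \right)} = \left(-2608 - 23922\right) - 138 = -26530 - 138 = -26668$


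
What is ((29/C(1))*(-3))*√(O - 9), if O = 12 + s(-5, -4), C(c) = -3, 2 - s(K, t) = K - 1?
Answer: 29*√11 ≈ 96.182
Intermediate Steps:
s(K, t) = 3 - K (s(K, t) = 2 - (K - 1) = 2 - (-1 + K) = 2 + (1 - K) = 3 - K)
O = 20 (O = 12 + (3 - 1*(-5)) = 12 + (3 + 5) = 12 + 8 = 20)
((29/C(1))*(-3))*√(O - 9) = ((29/(-3))*(-3))*√(20 - 9) = ((29*(-⅓))*(-3))*√11 = (-29/3*(-3))*√11 = 29*√11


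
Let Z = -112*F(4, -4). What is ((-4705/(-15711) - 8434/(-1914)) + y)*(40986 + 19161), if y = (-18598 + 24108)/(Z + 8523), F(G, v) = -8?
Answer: 5007543183402954/15735409657 ≈ 3.1823e+5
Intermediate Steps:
Z = 896 (Z = -112*(-8) = 896)
y = 5510/9419 (y = (-18598 + 24108)/(896 + 8523) = 5510/9419 ≈ 0.58499)
((-4705/(-15711) - 8434/(-1914)) + y)*(40986 + 19161) = ((-4705/(-15711) - 8434/(-1914)) + 5510/9419)*(40986 + 19161) = ((-4705*(-1/15711) - 8434*(-1/1914)) + 5510/9419)*60147 = ((4705/15711 + 4217/957) + 5510/9419)*60147 = (23585324/5011809 + 5510/9419)*60147 = (249765234346/47206228971)*60147 = 5007543183402954/15735409657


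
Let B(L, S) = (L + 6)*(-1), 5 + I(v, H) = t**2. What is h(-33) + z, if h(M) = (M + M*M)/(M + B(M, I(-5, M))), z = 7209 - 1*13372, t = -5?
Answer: -6339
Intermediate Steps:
I(v, H) = 20 (I(v, H) = -5 + (-5)**2 = -5 + 25 = 20)
B(L, S) = -6 - L (B(L, S) = (6 + L)*(-1) = -6 - L)
z = -6163 (z = 7209 - 13372 = -6163)
h(M) = -M/6 - M**2/6 (h(M) = (M + M*M)/(M + (-6 - M)) = (M + M**2)/(-6) = (M + M**2)*(-1/6) = -M/6 - M**2/6)
h(-33) + z = -1/6*(-33)*(1 - 33) - 6163 = -1/6*(-33)*(-32) - 6163 = -176 - 6163 = -6339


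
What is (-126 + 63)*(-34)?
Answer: 2142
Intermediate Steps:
(-126 + 63)*(-34) = -63*(-34) = 2142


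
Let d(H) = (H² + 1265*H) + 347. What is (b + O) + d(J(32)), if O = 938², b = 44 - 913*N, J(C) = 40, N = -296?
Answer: 1202683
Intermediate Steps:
d(H) = 347 + H² + 1265*H
b = 270292 (b = 44 - 913*(-296) = 44 + 270248 = 270292)
O = 879844
(b + O) + d(J(32)) = (270292 + 879844) + (347 + 40² + 1265*40) = 1150136 + (347 + 1600 + 50600) = 1150136 + 52547 = 1202683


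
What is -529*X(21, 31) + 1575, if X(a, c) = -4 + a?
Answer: -7418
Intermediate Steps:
-529*X(21, 31) + 1575 = -529*(-4 + 21) + 1575 = -529*17 + 1575 = -8993 + 1575 = -7418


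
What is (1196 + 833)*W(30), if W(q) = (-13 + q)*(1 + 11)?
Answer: 413916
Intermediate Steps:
W(q) = -156 + 12*q (W(q) = (-13 + q)*12 = -156 + 12*q)
(1196 + 833)*W(30) = (1196 + 833)*(-156 + 12*30) = 2029*(-156 + 360) = 2029*204 = 413916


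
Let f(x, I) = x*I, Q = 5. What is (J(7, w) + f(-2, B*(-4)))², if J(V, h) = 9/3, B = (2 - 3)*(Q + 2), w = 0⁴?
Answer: 2809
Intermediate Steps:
w = 0
B = -7 (B = (2 - 3)*(5 + 2) = -1*7 = -7)
J(V, h) = 3 (J(V, h) = 9*(⅓) = 3)
f(x, I) = I*x
(J(7, w) + f(-2, B*(-4)))² = (3 - 7*(-4)*(-2))² = (3 + 28*(-2))² = (3 - 56)² = (-53)² = 2809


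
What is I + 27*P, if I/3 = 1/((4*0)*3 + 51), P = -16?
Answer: -7343/17 ≈ -431.94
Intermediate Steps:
I = 1/17 (I = 3/((4*0)*3 + 51) = 3/(0*3 + 51) = 3/(0 + 51) = 3/51 = 3*(1/51) = 1/17 ≈ 0.058824)
I + 27*P = 1/17 + 27*(-16) = 1/17 - 432 = -7343/17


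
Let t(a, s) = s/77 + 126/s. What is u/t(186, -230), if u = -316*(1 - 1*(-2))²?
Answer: 25183620/31301 ≈ 804.56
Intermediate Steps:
t(a, s) = 126/s + s/77 (t(a, s) = s*(1/77) + 126/s = s/77 + 126/s = 126/s + s/77)
u = -2844 (u = -316*(1 + 2)² = -316*3² = -316*9 = -2844)
u/t(186, -230) = -2844/(126/(-230) + (1/77)*(-230)) = -2844/(126*(-1/230) - 230/77) = -2844/(-63/115 - 230/77) = -2844/(-31301/8855) = -2844*(-8855/31301) = 25183620/31301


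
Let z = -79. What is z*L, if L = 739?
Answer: -58381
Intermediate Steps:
z*L = -79*739 = -58381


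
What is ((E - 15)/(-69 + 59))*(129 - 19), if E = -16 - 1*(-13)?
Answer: 198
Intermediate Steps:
E = -3 (E = -16 + 13 = -3)
((E - 15)/(-69 + 59))*(129 - 19) = ((-3 - 15)/(-69 + 59))*(129 - 19) = -18/(-10)*110 = -18*(-⅒)*110 = (9/5)*110 = 198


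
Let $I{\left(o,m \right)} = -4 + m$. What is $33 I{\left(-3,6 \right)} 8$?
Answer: $528$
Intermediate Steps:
$33 I{\left(-3,6 \right)} 8 = 33 \left(-4 + 6\right) 8 = 33 \cdot 2 \cdot 8 = 66 \cdot 8 = 528$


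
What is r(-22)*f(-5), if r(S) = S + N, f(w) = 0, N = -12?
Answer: 0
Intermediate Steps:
r(S) = -12 + S (r(S) = S - 12 = -12 + S)
r(-22)*f(-5) = (-12 - 22)*0 = -34*0 = 0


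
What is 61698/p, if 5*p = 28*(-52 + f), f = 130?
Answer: 565/4 ≈ 141.25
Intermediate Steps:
p = 2184/5 (p = (28*(-52 + 130))/5 = (28*78)/5 = (⅕)*2184 = 2184/5 ≈ 436.80)
61698/p = 61698/(2184/5) = 61698*(5/2184) = 565/4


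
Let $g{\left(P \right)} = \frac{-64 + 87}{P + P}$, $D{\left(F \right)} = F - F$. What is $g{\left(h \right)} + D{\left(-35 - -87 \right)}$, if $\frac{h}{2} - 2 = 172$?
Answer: $\frac{23}{696} \approx 0.033046$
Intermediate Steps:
$h = 348$ ($h = 4 + 2 \cdot 172 = 4 + 344 = 348$)
$D{\left(F \right)} = 0$
$g{\left(P \right)} = \frac{23}{2 P}$
$g{\left(h \right)} + D{\left(-35 - -87 \right)} = \frac{23}{2 \cdot 348} + 0 = \frac{23}{2} \cdot \frac{1}{348} + 0 = \frac{23}{696} + 0 = \frac{23}{696}$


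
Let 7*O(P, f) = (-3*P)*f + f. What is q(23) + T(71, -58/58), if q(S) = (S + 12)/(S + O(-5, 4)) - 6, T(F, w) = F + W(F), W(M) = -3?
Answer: 2839/45 ≈ 63.089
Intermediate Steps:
O(P, f) = f/7 - 3*P*f/7 (O(P, f) = ((-3*P)*f + f)/7 = (-3*P*f + f)/7 = (f - 3*P*f)/7 = f/7 - 3*P*f/7)
T(F, w) = -3 + F (T(F, w) = F - 3 = -3 + F)
q(S) = -6 + (12 + S)/(64/7 + S) (q(S) = (S + 12)/(S + (⅐)*4*(1 - 3*(-5))) - 6 = (12 + S)/(S + (⅐)*4*(1 + 15)) - 6 = (12 + S)/(S + (⅐)*4*16) - 6 = (12 + S)/(S + 64/7) - 6 = (12 + S)/(64/7 + S) - 6 = -6 + (12 + S)/(64/7 + S))
q(23) + T(71, -58/58) = 5*(-60 - 7*23)/(64 + 7*23) + (-3 + 71) = 5*(-60 - 161)/(64 + 161) + 68 = 5*(-221)/225 + 68 = 5*(1/225)*(-221) + 68 = -221/45 + 68 = 2839/45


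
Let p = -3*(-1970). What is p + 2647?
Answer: 8557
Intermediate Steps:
p = 5910
p + 2647 = 5910 + 2647 = 8557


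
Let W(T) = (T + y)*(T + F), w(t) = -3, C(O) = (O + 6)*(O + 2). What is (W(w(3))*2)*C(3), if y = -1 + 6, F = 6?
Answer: 540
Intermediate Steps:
C(O) = (2 + O)*(6 + O) (C(O) = (6 + O)*(2 + O) = (2 + O)*(6 + O))
y = 5
W(T) = (5 + T)*(6 + T) (W(T) = (T + 5)*(T + 6) = (5 + T)*(6 + T))
(W(w(3))*2)*C(3) = ((30 + (-3)**2 + 11*(-3))*2)*(12 + 3**2 + 8*3) = ((30 + 9 - 33)*2)*(12 + 9 + 24) = (6*2)*45 = 12*45 = 540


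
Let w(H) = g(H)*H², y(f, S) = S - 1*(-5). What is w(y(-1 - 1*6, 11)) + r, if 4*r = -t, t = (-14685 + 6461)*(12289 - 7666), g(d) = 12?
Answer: 9507960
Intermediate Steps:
t = -38019552 (t = -8224*4623 = -38019552)
y(f, S) = 5 + S (y(f, S) = S + 5 = 5 + S)
w(H) = 12*H²
r = 9504888 (r = (-1*(-38019552))/4 = (¼)*38019552 = 9504888)
w(y(-1 - 1*6, 11)) + r = 12*(5 + 11)² + 9504888 = 12*16² + 9504888 = 12*256 + 9504888 = 3072 + 9504888 = 9507960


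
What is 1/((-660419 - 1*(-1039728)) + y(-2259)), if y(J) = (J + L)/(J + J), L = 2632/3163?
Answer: 14290434/5420497372691 ≈ 2.6364e-6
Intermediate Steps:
L = 2632/3163 (L = 2632*(1/3163) = 2632/3163 ≈ 0.83212)
y(J) = (2632/3163 + J)/(2*J) (y(J) = (J + 2632/3163)/(J + J) = (2632/3163 + J)/((2*J)) = (2632/3163 + J)*(1/(2*J)) = (2632/3163 + J)/(2*J))
1/((-660419 - 1*(-1039728)) + y(-2259)) = 1/((-660419 - 1*(-1039728)) + (1/6326)*(2632 + 3163*(-2259))/(-2259)) = 1/((-660419 + 1039728) + (1/6326)*(-1/2259)*(2632 - 7145217)) = 1/(379309 + (1/6326)*(-1/2259)*(-7142585)) = 1/(379309 + 7142585/14290434) = 1/(5420497372691/14290434) = 14290434/5420497372691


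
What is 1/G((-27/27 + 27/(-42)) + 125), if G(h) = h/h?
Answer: 1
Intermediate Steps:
G(h) = 1
1/G((-27/27 + 27/(-42)) + 125) = 1/1 = 1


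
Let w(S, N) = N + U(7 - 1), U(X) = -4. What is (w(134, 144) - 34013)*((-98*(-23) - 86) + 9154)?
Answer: -383510106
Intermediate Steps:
w(S, N) = -4 + N (w(S, N) = N - 4 = -4 + N)
(w(134, 144) - 34013)*((-98*(-23) - 86) + 9154) = ((-4 + 144) - 34013)*((-98*(-23) - 86) + 9154) = (140 - 34013)*((2254 - 86) + 9154) = -33873*(2168 + 9154) = -33873*11322 = -383510106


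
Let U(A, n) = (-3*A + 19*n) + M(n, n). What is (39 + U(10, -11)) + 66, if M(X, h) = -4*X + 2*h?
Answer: -112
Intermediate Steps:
U(A, n) = -3*A + 17*n (U(A, n) = (-3*A + 19*n) + (-4*n + 2*n) = (-3*A + 19*n) - 2*n = -3*A + 17*n)
(39 + U(10, -11)) + 66 = (39 + (-3*10 + 17*(-11))) + 66 = (39 + (-30 - 187)) + 66 = (39 - 217) + 66 = -178 + 66 = -112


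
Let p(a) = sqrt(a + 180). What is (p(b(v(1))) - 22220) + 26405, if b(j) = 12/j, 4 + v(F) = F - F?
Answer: 4185 + sqrt(177) ≈ 4198.3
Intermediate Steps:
v(F) = -4 (v(F) = -4 + (F - F) = -4 + 0 = -4)
p(a) = sqrt(180 + a)
(p(b(v(1))) - 22220) + 26405 = (sqrt(180 + 12/(-4)) - 22220) + 26405 = (sqrt(180 + 12*(-1/4)) - 22220) + 26405 = (sqrt(180 - 3) - 22220) + 26405 = (sqrt(177) - 22220) + 26405 = (-22220 + sqrt(177)) + 26405 = 4185 + sqrt(177)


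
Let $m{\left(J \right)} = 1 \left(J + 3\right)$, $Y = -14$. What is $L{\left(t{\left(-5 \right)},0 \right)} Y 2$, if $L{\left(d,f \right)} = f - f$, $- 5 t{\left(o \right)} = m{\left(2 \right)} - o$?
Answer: $0$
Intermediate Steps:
$m{\left(J \right)} = 3 + J$ ($m{\left(J \right)} = 1 \left(3 + J\right) = 3 + J$)
$t{\left(o \right)} = -1 + \frac{o}{5}$ ($t{\left(o \right)} = - \frac{\left(3 + 2\right) - o}{5} = - \frac{5 - o}{5} = -1 + \frac{o}{5}$)
$L{\left(d,f \right)} = 0$
$L{\left(t{\left(-5 \right)},0 \right)} Y 2 = 0 \left(-14\right) 2 = 0 \cdot 2 = 0$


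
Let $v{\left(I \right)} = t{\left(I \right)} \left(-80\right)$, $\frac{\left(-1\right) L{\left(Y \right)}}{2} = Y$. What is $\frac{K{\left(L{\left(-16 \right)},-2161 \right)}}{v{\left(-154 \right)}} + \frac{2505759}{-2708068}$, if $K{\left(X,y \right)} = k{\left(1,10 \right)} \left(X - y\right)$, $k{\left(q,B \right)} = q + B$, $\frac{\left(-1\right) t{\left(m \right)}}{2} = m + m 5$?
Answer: $- \frac{3301349507}{3033036160} \approx -1.0885$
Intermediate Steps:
$t{\left(m \right)} = - 12 m$ ($t{\left(m \right)} = - 2 \left(m + m 5\right) = - 2 \left(m + 5 m\right) = - 2 \cdot 6 m = - 12 m$)
$L{\left(Y \right)} = - 2 Y$
$k{\left(q,B \right)} = B + q$
$K{\left(X,y \right)} = - 11 y + 11 X$ ($K{\left(X,y \right)} = \left(10 + 1\right) \left(X - y\right) = 11 \left(X - y\right) = - 11 y + 11 X$)
$v{\left(I \right)} = 960 I$ ($v{\left(I \right)} = - 12 I \left(-80\right) = 960 I$)
$\frac{K{\left(L{\left(-16 \right)},-2161 \right)}}{v{\left(-154 \right)}} + \frac{2505759}{-2708068} = \frac{\left(-11\right) \left(-2161\right) + 11 \left(\left(-2\right) \left(-16\right)\right)}{960 \left(-154\right)} + \frac{2505759}{-2708068} = \frac{23771 + 11 \cdot 32}{-147840} + 2505759 \left(- \frac{1}{2708068}\right) = \left(23771 + 352\right) \left(- \frac{1}{147840}\right) - \frac{2505759}{2708068} = 24123 \left(- \frac{1}{147840}\right) - \frac{2505759}{2708068} = - \frac{731}{4480} - \frac{2505759}{2708068} = - \frac{3301349507}{3033036160}$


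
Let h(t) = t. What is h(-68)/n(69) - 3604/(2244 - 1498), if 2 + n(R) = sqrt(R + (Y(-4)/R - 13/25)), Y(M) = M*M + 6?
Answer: -144464878/20846597 - 1190*sqrt(167118)/55889 ≈ -15.634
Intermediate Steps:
Y(M) = 6 + M**2 (Y(M) = M**2 + 6 = 6 + M**2)
n(R) = -2 + sqrt(-13/25 + R + 22/R) (n(R) = -2 + sqrt(R + ((6 + (-4)**2)/R - 13/25)) = -2 + sqrt(R + ((6 + 16)/R - 13*1/25)) = -2 + sqrt(R + (22/R - 13/25)) = -2 + sqrt(R + (-13/25 + 22/R)) = -2 + sqrt(-13/25 + R + 22/R))
h(-68)/n(69) - 3604/(2244 - 1498) = -68/(-2 + sqrt(-13 + 25*69 + 550/69)/5) - 3604/(2244 - 1498) = -68/(-2 + sqrt(-13 + 1725 + 550*(1/69))/5) - 3604/746 = -68/(-2 + sqrt(-13 + 1725 + 550/69)/5) - 3604*1/746 = -68/(-2 + sqrt(118678/69)/5) - 1802/373 = -68/(-2 + (7*sqrt(167118)/69)/5) - 1802/373 = -68/(-2 + 7*sqrt(167118)/345) - 1802/373 = -1802/373 - 68/(-2 + 7*sqrt(167118)/345)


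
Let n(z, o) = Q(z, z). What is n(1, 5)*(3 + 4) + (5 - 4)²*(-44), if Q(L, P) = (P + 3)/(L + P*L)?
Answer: -30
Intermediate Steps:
Q(L, P) = (3 + P)/(L + L*P)
n(z, o) = (3 + z)/(z*(1 + z))
n(1, 5)*(3 + 4) + (5 - 4)²*(-44) = ((3 + 1)/(1*(1 + 1)))*(3 + 4) + (5 - 4)²*(-44) = (1*4/2)*7 + 1²*(-44) = (1*(½)*4)*7 + 1*(-44) = 2*7 - 44 = 14 - 44 = -30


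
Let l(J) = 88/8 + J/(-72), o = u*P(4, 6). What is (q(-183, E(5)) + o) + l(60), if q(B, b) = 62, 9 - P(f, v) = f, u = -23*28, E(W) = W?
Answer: -18887/6 ≈ -3147.8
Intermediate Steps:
u = -644
P(f, v) = 9 - f
o = -3220 (o = -644*(9 - 1*4) = -644*(9 - 4) = -644*5 = -3220)
l(J) = 11 - J/72 (l(J) = 88*(⅛) + J*(-1/72) = 11 - J/72)
(q(-183, E(5)) + o) + l(60) = (62 - 3220) + (11 - 1/72*60) = -3158 + (11 - ⅚) = -3158 + 61/6 = -18887/6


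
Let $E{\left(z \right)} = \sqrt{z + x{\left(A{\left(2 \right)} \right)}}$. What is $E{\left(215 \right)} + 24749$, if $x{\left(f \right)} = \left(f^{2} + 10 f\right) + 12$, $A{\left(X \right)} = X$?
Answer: $24749 + \sqrt{251} \approx 24765.0$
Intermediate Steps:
$x{\left(f \right)} = 12 + f^{2} + 10 f$
$E{\left(z \right)} = \sqrt{36 + z}$ ($E{\left(z \right)} = \sqrt{z + \left(12 + 2^{2} + 10 \cdot 2\right)} = \sqrt{z + \left(12 + 4 + 20\right)} = \sqrt{z + 36} = \sqrt{36 + z}$)
$E{\left(215 \right)} + 24749 = \sqrt{36 + 215} + 24749 = \sqrt{251} + 24749 = 24749 + \sqrt{251}$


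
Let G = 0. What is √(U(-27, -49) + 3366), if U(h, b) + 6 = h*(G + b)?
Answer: √4683 ≈ 68.432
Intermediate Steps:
U(h, b) = -6 + b*h (U(h, b) = -6 + h*(0 + b) = -6 + h*b = -6 + b*h)
√(U(-27, -49) + 3366) = √((-6 - 49*(-27)) + 3366) = √((-6 + 1323) + 3366) = √(1317 + 3366) = √4683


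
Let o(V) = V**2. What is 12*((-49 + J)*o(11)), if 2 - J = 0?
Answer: -68244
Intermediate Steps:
J = 2 (J = 2 - 1*0 = 2 + 0 = 2)
12*((-49 + J)*o(11)) = 12*((-49 + 2)*11**2) = 12*(-47*121) = 12*(-5687) = -68244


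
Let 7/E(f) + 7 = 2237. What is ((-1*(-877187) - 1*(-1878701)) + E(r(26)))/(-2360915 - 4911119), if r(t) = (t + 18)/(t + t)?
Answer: -6145630247/16216635820 ≈ -0.37897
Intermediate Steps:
r(t) = (18 + t)/(2*t) (r(t) = (18 + t)/((2*t)) = (18 + t)*(1/(2*t)) = (18 + t)/(2*t))
E(f) = 7/2230 (E(f) = 7/(-7 + 2237) = 7/2230)
((-1*(-877187) - 1*(-1878701)) + E(r(26)))/(-2360915 - 4911119) = ((-1*(-877187) - 1*(-1878701)) + 7/2230)/(-2360915 - 4911119) = ((877187 + 1878701) + 7/2230)/(-7272034) = (2755888 + 7/2230)*(-1/7272034) = (6145630247/2230)*(-1/7272034) = -6145630247/16216635820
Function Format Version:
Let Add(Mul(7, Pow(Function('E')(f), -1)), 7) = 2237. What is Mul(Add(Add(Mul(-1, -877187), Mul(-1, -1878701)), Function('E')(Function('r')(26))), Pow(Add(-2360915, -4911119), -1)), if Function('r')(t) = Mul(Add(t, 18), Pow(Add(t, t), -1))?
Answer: Rational(-6145630247, 16216635820) ≈ -0.37897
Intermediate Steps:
Function('r')(t) = Mul(Rational(1, 2), Pow(t, -1), Add(18, t)) (Function('r')(t) = Mul(Add(18, t), Pow(Mul(2, t), -1)) = Mul(Add(18, t), Mul(Rational(1, 2), Pow(t, -1))) = Mul(Rational(1, 2), Pow(t, -1), Add(18, t)))
Function('E')(f) = Rational(7, 2230) (Function('E')(f) = Mul(7, Pow(Add(-7, 2237), -1)) = Mul(7, Pow(2230, -1)) = Mul(7, Rational(1, 2230)) = Rational(7, 2230))
Mul(Add(Add(Mul(-1, -877187), Mul(-1, -1878701)), Function('E')(Function('r')(26))), Pow(Add(-2360915, -4911119), -1)) = Mul(Add(Add(Mul(-1, -877187), Mul(-1, -1878701)), Rational(7, 2230)), Pow(Add(-2360915, -4911119), -1)) = Mul(Add(Add(877187, 1878701), Rational(7, 2230)), Pow(-7272034, -1)) = Mul(Add(2755888, Rational(7, 2230)), Rational(-1, 7272034)) = Mul(Rational(6145630247, 2230), Rational(-1, 7272034)) = Rational(-6145630247, 16216635820)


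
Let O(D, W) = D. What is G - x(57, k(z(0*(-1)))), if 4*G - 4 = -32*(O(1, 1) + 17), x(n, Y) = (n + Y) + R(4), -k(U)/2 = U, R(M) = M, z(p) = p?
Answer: -204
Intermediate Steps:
k(U) = -2*U
x(n, Y) = 4 + Y + n (x(n, Y) = (n + Y) + 4 = (Y + n) + 4 = 4 + Y + n)
G = -143 (G = 1 + (-32*(1 + 17))/4 = 1 + (-32*18)/4 = 1 + (¼)*(-576) = 1 - 144 = -143)
G - x(57, k(z(0*(-1)))) = -143 - (4 - 0*(-1) + 57) = -143 - (4 - 2*0 + 57) = -143 - (4 + 0 + 57) = -143 - 1*61 = -143 - 61 = -204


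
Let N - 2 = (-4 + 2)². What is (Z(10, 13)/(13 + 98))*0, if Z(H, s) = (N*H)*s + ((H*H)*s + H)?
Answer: 0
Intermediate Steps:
N = 6 (N = 2 + (-4 + 2)² = 2 + (-2)² = 2 + 4 = 6)
Z(H, s) = H + s*H² + 6*H*s (Z(H, s) = (6*H)*s + ((H*H)*s + H) = 6*H*s + (H²*s + H) = 6*H*s + (s*H² + H) = 6*H*s + (H + s*H²) = H + s*H² + 6*H*s)
(Z(10, 13)/(13 + 98))*0 = ((10*(1 + 6*13 + 10*13))/(13 + 98))*0 = ((10*(1 + 78 + 130))/111)*0 = ((10*209)/111)*0 = ((1/111)*2090)*0 = (2090/111)*0 = 0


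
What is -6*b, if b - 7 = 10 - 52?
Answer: 210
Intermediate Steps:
b = -35 (b = 7 + (10 - 52) = 7 - 42 = -35)
-6*b = -6*(-35) = 210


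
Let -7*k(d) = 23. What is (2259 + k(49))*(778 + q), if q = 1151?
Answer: 30458910/7 ≈ 4.3513e+6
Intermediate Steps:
k(d) = -23/7 (k(d) = -⅐*23 = -23/7)
(2259 + k(49))*(778 + q) = (2259 - 23/7)*(778 + 1151) = (15790/7)*1929 = 30458910/7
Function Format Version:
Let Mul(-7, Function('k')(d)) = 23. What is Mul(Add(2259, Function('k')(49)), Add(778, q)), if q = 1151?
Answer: Rational(30458910, 7) ≈ 4.3513e+6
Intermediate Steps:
Function('k')(d) = Rational(-23, 7) (Function('k')(d) = Mul(Rational(-1, 7), 23) = Rational(-23, 7))
Mul(Add(2259, Function('k')(49)), Add(778, q)) = Mul(Add(2259, Rational(-23, 7)), Add(778, 1151)) = Mul(Rational(15790, 7), 1929) = Rational(30458910, 7)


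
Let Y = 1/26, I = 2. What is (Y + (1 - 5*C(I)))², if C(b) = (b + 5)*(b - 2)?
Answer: 729/676 ≈ 1.0784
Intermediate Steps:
Y = 1/26 ≈ 0.038462
C(b) = (-2 + b)*(5 + b) (C(b) = (5 + b)*(-2 + b) = (-2 + b)*(5 + b))
(Y + (1 - 5*C(I)))² = (1/26 + (1 - 5*(-10 + 2² + 3*2)))² = (1/26 + (1 - 5*(-10 + 4 + 6)))² = (1/26 + (1 - 5*0))² = (1/26 + (1 + 0))² = (1/26 + 1)² = (27/26)² = 729/676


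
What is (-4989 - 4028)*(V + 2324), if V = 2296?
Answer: -41658540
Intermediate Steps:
(-4989 - 4028)*(V + 2324) = (-4989 - 4028)*(2296 + 2324) = -9017*4620 = -41658540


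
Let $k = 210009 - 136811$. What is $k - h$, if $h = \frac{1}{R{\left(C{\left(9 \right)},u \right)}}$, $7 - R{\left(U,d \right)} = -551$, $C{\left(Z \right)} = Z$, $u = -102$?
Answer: $\frac{40844483}{558} \approx 73198.0$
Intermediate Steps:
$R{\left(U,d \right)} = 558$ ($R{\left(U,d \right)} = 7 - -551 = 7 + 551 = 558$)
$h = \frac{1}{558} \approx 0.0017921$
$k = 73198$ ($k = 210009 - 136811 = 73198$)
$k - h = 73198 - \frac{1}{558} = \frac{40844483}{558}$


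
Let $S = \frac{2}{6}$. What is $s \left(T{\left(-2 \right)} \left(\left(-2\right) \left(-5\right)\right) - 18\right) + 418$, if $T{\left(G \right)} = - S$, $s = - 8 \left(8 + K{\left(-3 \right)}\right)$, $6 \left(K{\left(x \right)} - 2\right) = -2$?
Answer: $\frac{18610}{9} \approx 2067.8$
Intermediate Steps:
$K{\left(x \right)} = \frac{5}{3}$ ($K{\left(x \right)} = 2 + \frac{1}{6} \left(-2\right) = 2 - \frac{1}{3} = \frac{5}{3}$)
$S = \frac{1}{3}$ ($S = 2 \cdot \frac{1}{6} = \frac{1}{3} \approx 0.33333$)
$s = - \frac{232}{3}$ ($s = - 8 \left(8 + \frac{5}{3}\right) = \left(-8\right) \frac{29}{3} = - \frac{232}{3} \approx -77.333$)
$T{\left(G \right)} = - \frac{1}{3}$ ($T{\left(G \right)} = \left(-1\right) \frac{1}{3} = - \frac{1}{3}$)
$s \left(T{\left(-2 \right)} \left(\left(-2\right) \left(-5\right)\right) - 18\right) + 418 = - \frac{232 \left(- \frac{\left(-2\right) \left(-5\right)}{3} - 18\right)}{3} + 418 = - \frac{232 \left(\left(- \frac{1}{3}\right) 10 - 18\right)}{3} + 418 = - \frac{232 \left(- \frac{10}{3} - 18\right)}{3} + 418 = \left(- \frac{232}{3}\right) \left(- \frac{64}{3}\right) + 418 = \frac{14848}{9} + 418 = \frac{18610}{9}$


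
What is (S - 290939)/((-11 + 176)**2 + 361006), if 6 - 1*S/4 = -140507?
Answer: 271113/388231 ≈ 0.69833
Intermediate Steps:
S = 562052 (S = 24 - 4*(-140507) = 24 + 562028 = 562052)
(S - 290939)/((-11 + 176)**2 + 361006) = (562052 - 290939)/((-11 + 176)**2 + 361006) = 271113/(165**2 + 361006) = 271113/(27225 + 361006) = 271113/388231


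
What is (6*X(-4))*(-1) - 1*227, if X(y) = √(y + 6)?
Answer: -227 - 6*√2 ≈ -235.49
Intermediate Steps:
X(y) = √(6 + y)
(6*X(-4))*(-1) - 1*227 = (6*√(6 - 4))*(-1) - 1*227 = (6*√2)*(-1) - 227 = -6*√2 - 227 = -227 - 6*√2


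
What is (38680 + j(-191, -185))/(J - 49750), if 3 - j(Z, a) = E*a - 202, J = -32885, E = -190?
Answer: -249/5509 ≈ -0.045199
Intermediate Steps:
j(Z, a) = 205 + 190*a (j(Z, a) = 3 - (-190*a - 202) = 3 - (-202 - 190*a) = 3 + (202 + 190*a) = 205 + 190*a)
(38680 + j(-191, -185))/(J - 49750) = (38680 + (205 + 190*(-185)))/(-32885 - 49750) = (38680 + (205 - 35150))/(-82635) = (38680 - 34945)*(-1/82635) = 3735*(-1/82635) = -249/5509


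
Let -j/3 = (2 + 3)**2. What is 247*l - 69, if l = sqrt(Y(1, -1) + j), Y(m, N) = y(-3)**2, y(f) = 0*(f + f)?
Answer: -69 + 1235*I*sqrt(3) ≈ -69.0 + 2139.1*I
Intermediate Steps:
y(f) = 0 (y(f) = 0*(2*f) = 0)
Y(m, N) = 0 (Y(m, N) = 0**2 = 0)
j = -75 (j = -3*(2 + 3)**2 = -3*5**2 = -3*25 = -75)
l = 5*I*sqrt(3) (l = sqrt(0 - 75) = sqrt(-75) = 5*I*sqrt(3) ≈ 8.6602*I)
247*l - 69 = 247*(5*I*sqrt(3)) - 69 = 1235*I*sqrt(3) - 69 = -69 + 1235*I*sqrt(3)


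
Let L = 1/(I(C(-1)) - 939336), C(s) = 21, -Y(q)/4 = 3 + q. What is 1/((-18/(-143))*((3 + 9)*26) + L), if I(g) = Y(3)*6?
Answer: 10334280/405855349 ≈ 0.025463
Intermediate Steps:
Y(q) = -12 - 4*q (Y(q) = -4*(3 + q) = -12 - 4*q)
I(g) = -144 (I(g) = (-12 - 4*3)*6 = (-12 - 12)*6 = -24*6 = -144)
L = -1/939480 (L = 1/(-144 - 939336) = 1/(-939480) = -1/939480 ≈ -1.0644e-6)
1/((-18/(-143))*((3 + 9)*26) + L) = 1/((-18/(-143))*((3 + 9)*26) - 1/939480) = 1/((-18*(-1/143))*(12*26) - 1/939480) = 1/((18/143)*312 - 1/939480) = 1/(432/11 - 1/939480) = 1/(405855349/10334280) = 10334280/405855349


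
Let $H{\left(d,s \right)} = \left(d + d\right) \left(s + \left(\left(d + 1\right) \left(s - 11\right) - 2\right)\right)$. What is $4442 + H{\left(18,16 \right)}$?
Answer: $8366$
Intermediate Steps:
$H{\left(d,s \right)} = 2 d \left(-2 + s + \left(1 + d\right) \left(-11 + s\right)\right)$ ($H{\left(d,s \right)} = 2 d \left(s + \left(\left(1 + d\right) \left(-11 + s\right) - 2\right)\right) = 2 d \left(s + \left(-2 + \left(1 + d\right) \left(-11 + s\right)\right)\right) = 2 d \left(-2 + s + \left(1 + d\right) \left(-11 + s\right)\right)$)
$4442 + H{\left(18,16 \right)} = 4442 + 2 \cdot 18 \left(-13 - 198 + 2 \cdot 16 + 18 \cdot 16\right) = 4442 + 2 \cdot 18 \left(-13 - 198 + 32 + 288\right) = 4442 + 2 \cdot 18 \cdot 109 = 4442 + 3924 = 8366$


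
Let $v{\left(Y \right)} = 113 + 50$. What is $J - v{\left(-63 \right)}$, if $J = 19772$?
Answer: $19609$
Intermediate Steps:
$v{\left(Y \right)} = 163$
$J - v{\left(-63 \right)} = 19772 - 163 = 19609$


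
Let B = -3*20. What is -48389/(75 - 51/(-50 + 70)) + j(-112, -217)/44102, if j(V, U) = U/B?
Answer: -853620566389/1278075960 ≈ -667.89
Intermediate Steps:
B = -60
j(V, U) = -U/60 (j(V, U) = U/(-60) = U*(-1/60) = -U/60)
-48389/(75 - 51/(-50 + 70)) + j(-112, -217)/44102 = -48389/(75 - 51/(-50 + 70)) - 1/60*(-217)/44102 = -48389/(75 - 51/20) + (217/60)*(1/44102) = -48389/(75 - 51*1/20) + 217/2646120 = -48389/(75 - 51/20) + 217/2646120 = -48389/1449/20 + 217/2646120 = -48389*20/1449 + 217/2646120 = -967780/1449 + 217/2646120 = -853620566389/1278075960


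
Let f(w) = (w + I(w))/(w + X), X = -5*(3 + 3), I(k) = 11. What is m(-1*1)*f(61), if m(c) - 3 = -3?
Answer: 0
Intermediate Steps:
m(c) = 0 (m(c) = 3 - 3 = 0)
X = -30 (X = -5*6 = -30)
f(w) = (11 + w)/(-30 + w) (f(w) = (w + 11)/(w - 30) = (11 + w)/(-30 + w))
m(-1*1)*f(61) = 0*((11 + 61)/(-30 + 61)) = 0*(72/31) = 0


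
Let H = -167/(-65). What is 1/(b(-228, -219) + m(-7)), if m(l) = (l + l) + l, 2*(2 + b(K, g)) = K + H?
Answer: -130/17643 ≈ -0.0073684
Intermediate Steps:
H = 167/65 (H = -167*(-1/65) = 167/65 ≈ 2.5692)
b(K, g) = -93/130 + K/2 (b(K, g) = -2 + (K + 167/65)/2 = -2 + (167/65 + K)/2 = -2 + (167/130 + K/2) = -93/130 + K/2)
m(l) = 3*l (m(l) = 2*l + l = 3*l)
1/(b(-228, -219) + m(-7)) = 1/((-93/130 + (½)*(-228)) + 3*(-7)) = 1/((-93/130 - 114) - 21) = 1/(-14913/130 - 21) = 1/(-17643/130) = -130/17643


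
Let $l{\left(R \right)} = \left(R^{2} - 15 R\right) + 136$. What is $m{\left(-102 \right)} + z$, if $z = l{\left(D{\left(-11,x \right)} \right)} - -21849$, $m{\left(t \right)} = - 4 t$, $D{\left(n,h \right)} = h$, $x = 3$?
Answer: $22357$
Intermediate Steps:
$l{\left(R \right)} = 136 + R^{2} - 15 R$
$z = 21949$ ($z = \left(136 + 3^{2} - 45\right) - -21849 = \left(136 + 9 - 45\right) + 21849 = 100 + 21849 = 21949$)
$m{\left(-102 \right)} + z = \left(-4\right) \left(-102\right) + 21949 = 408 + 21949 = 22357$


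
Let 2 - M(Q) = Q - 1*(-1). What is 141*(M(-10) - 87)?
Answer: -10716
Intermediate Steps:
M(Q) = 1 - Q (M(Q) = 2 - (Q - 1*(-1)) = 2 - (Q + 1) = 2 - (1 + Q) = 2 + (-1 - Q) = 1 - Q)
141*(M(-10) - 87) = 141*((1 - 1*(-10)) - 87) = 141*((1 + 10) - 87) = 141*(11 - 87) = 141*(-76) = -10716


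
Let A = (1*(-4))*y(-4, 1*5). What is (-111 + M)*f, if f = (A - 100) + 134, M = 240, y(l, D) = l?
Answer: 6450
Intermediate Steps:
A = 16 (A = (1*(-4))*(-4) = -4*(-4) = 16)
f = 50 (f = (16 - 100) + 134 = -84 + 134 = 50)
(-111 + M)*f = (-111 + 240)*50 = 129*50 = 6450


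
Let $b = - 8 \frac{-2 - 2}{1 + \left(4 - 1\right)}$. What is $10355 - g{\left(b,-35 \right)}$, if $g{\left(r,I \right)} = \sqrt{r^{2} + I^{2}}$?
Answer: $10355 - \sqrt{1289} \approx 10319.0$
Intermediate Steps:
$b = 8$ ($b = - 8 \left(- \frac{4}{1 + \left(4 - 1\right)}\right) = - 8 \left(- \frac{4}{1 + 3}\right) = - 8 \left(- \frac{4}{4}\right) = - 8 \left(\left(-4\right) \frac{1}{4}\right) = \left(-8\right) \left(-1\right) = 8$)
$g{\left(r,I \right)} = \sqrt{I^{2} + r^{2}}$
$10355 - g{\left(b,-35 \right)} = 10355 - \sqrt{\left(-35\right)^{2} + 8^{2}} = 10355 - \sqrt{1225 + 64} = 10355 - \sqrt{1289}$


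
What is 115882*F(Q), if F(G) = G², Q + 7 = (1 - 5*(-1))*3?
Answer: 14021722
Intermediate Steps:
Q = 11 (Q = -7 + (1 - 5*(-1))*3 = -7 + (1 + 5)*3 = -7 + 6*3 = -7 + 18 = 11)
115882*F(Q) = 115882*11² = 115882*121 = 14021722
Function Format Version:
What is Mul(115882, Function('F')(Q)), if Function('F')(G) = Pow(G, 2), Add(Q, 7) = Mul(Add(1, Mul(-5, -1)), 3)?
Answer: 14021722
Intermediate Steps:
Q = 11 (Q = Add(-7, Mul(Add(1, Mul(-5, -1)), 3)) = Add(-7, Mul(Add(1, 5), 3)) = Add(-7, Mul(6, 3)) = Add(-7, 18) = 11)
Mul(115882, Function('F')(Q)) = Mul(115882, Pow(11, 2)) = Mul(115882, 121) = 14021722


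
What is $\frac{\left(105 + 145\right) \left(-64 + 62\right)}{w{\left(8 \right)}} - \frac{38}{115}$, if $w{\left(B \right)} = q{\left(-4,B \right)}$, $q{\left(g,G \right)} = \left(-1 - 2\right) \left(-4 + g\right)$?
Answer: $- \frac{14603}{690} \approx -21.164$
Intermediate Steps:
$q{\left(g,G \right)} = 12 - 3 g$ ($q{\left(g,G \right)} = - 3 \left(-4 + g\right) = 12 - 3 g$)
$w{\left(B \right)} = 24$ ($w{\left(B \right)} = 12 - -12 = 12 + 12 = 24$)
$\frac{\left(105 + 145\right) \left(-64 + 62\right)}{w{\left(8 \right)}} - \frac{38}{115} = \frac{\left(105 + 145\right) \left(-64 + 62\right)}{24} - \frac{38}{115} = 250 \left(-2\right) \frac{1}{24} - \frac{38}{115} = \left(-500\right) \frac{1}{24} - \frac{38}{115} = - \frac{125}{6} - \frac{38}{115} = - \frac{14603}{690}$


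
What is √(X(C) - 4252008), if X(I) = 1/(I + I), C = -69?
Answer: I*√80975240490/138 ≈ 2062.0*I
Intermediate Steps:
X(I) = 1/(2*I)
√(X(C) - 4252008) = √((½)/(-69) - 4252008) = √((½)*(-1/69) - 4252008) = √(-1/138 - 4252008) = √(-586777105/138) = I*√80975240490/138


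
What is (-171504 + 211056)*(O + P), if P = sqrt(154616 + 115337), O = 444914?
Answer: 17597238528 + 39552*sqrt(269953) ≈ 1.7618e+10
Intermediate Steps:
P = sqrt(269953) ≈ 519.57
(-171504 + 211056)*(O + P) = (-171504 + 211056)*(444914 + sqrt(269953)) = 39552*(444914 + sqrt(269953)) = 17597238528 + 39552*sqrt(269953)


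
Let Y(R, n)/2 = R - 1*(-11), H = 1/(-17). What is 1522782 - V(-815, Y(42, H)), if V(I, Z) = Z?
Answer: 1522676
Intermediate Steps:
H = -1/17 ≈ -0.058824
Y(R, n) = 22 + 2*R (Y(R, n) = 2*(R - 1*(-11)) = 2*(R + 11) = 2*(11 + R) = 22 + 2*R)
1522782 - V(-815, Y(42, H)) = 1522782 - (22 + 2*42) = 1522782 - (22 + 84) = 1522782 - 1*106 = 1522782 - 106 = 1522676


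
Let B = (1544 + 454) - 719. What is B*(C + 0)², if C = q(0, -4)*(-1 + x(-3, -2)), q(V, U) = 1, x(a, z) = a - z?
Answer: 5116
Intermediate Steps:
C = -2 (C = 1*(-1 + (-3 - 1*(-2))) = 1*(-1 + (-3 + 2)) = 1*(-1 - 1) = 1*(-2) = -2)
B = 1279 (B = 1998 - 719 = 1279)
B*(C + 0)² = 1279*(-2 + 0)² = 1279*(-2)² = 1279*4 = 5116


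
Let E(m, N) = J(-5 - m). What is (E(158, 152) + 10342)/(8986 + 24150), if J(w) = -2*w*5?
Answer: 2993/8284 ≈ 0.36130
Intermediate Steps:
J(w) = -10*w
E(m, N) = 50 + 10*m (E(m, N) = -10*(-5 - m) = 50 + 10*m)
(E(158, 152) + 10342)/(8986 + 24150) = ((50 + 10*158) + 10342)/(8986 + 24150) = ((50 + 1580) + 10342)/33136 = (1630 + 10342)*(1/33136) = 11972*(1/33136) = 2993/8284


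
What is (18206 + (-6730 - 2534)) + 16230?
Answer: 25172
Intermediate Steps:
(18206 + (-6730 - 2534)) + 16230 = (18206 - 9264) + 16230 = 8942 + 16230 = 25172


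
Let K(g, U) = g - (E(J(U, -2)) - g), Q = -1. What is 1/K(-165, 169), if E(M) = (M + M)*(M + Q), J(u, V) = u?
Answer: -1/57114 ≈ -1.7509e-5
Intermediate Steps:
E(M) = 2*M*(-1 + M) (E(M) = (M + M)*(M - 1) = (2*M)*(-1 + M) = 2*M*(-1 + M))
K(g, U) = 2*g - 2*U*(-1 + U) (K(g, U) = g - (2*U*(-1 + U) - g) = g - (-g + 2*U*(-1 + U)) = g + (g - 2*U*(-1 + U)) = 2*g - 2*U*(-1 + U))
1/K(-165, 169) = 1/(2*(-165) - 2*169*(-1 + 169)) = 1/(-330 - 2*169*168) = 1/(-330 - 56784) = 1/(-57114) = -1/57114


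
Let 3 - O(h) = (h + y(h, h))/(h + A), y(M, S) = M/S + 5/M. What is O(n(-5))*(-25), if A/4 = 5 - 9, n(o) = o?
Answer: -1450/21 ≈ -69.048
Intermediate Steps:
A = -16 (A = 4*(5 - 9) = 4*(-4) = -16)
y(M, S) = 5/M + M/S
O(h) = 3 - (1 + h + 5/h)/(-16 + h) (O(h) = 3 - (h + (5/h + h/h))/(h - 16) = 3 - (h + (5/h + 1))/(-16 + h) = 3 - (h + (1 + 5/h))/(-16 + h) = 3 - (1 + h + 5/h)/(-16 + h))
O(n(-5))*(-25) = ((-5 - 1*(-5)*(49 - 2*(-5)))/((-5)*(-16 - 5)))*(-25) = -1/5*(-5 - 1*(-5)*(49 + 10))/(-21)*(-25) = -1/5*(-1/21)*(-5 - 1*(-5)*59)*(-25) = -1/5*(-1/21)*(-5 + 295)*(-25) = -1/5*(-1/21)*290*(-25) = (58/21)*(-25) = -1450/21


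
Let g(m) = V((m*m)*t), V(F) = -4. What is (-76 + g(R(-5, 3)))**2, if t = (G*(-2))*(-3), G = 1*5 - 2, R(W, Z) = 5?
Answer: 6400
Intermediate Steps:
G = 3 (G = 5 - 2 = 3)
t = 18 (t = (3*(-2))*(-3) = -6*(-3) = 18)
g(m) = -4
(-76 + g(R(-5, 3)))**2 = (-76 - 4)**2 = (-80)**2 = 6400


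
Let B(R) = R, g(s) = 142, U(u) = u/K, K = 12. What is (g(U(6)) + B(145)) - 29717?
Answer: -29430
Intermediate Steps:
U(u) = u/12
(g(U(6)) + B(145)) - 29717 = (142 + 145) - 29717 = 287 - 29717 = -29430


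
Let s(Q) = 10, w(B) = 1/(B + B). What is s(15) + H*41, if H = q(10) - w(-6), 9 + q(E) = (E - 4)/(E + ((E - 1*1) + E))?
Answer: -120791/348 ≈ -347.10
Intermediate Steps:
q(E) = -9 + (-4 + E)/(-1 + 3*E) (q(E) = -9 + (E - 4)/(E + ((E - 1*1) + E)) = -9 + (-4 + E)/(E + ((E - 1) + E)) = -9 + (-4 + E)/(E + ((-1 + E) + E)) = -9 + (-4 + E)/(E + (-1 + 2*E)) = -9 + (-4 + E)/(-1 + 3*E))
w(B) = 1/(2*B)
H = -3031/348 (H = (5 - 26*10)/(-1 + 3*10) - 1/(2*(-6)) = (5 - 260)/(-1 + 30) - (-1)/(2*6) = -255/29 - 1*(-1/12) = (1/29)*(-255) + 1/12 = -255/29 + 1/12 = -3031/348 ≈ -8.7098)
s(15) + H*41 = 10 - 3031/348*41 = 10 - 124271/348 = -120791/348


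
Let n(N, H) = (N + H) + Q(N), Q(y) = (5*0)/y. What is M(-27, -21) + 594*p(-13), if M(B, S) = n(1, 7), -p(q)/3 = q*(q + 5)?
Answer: -185320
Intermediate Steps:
p(q) = -3*q*(5 + q) (p(q) = -3*q*(q + 5) = -3*q*(5 + q))
Q(y) = 0 (Q(y) = 0/y = 0)
n(N, H) = H + N (n(N, H) = (N + H) + 0 = (H + N) + 0 = H + N)
M(B, S) = 8 (M(B, S) = 7 + 1 = 8)
M(-27, -21) + 594*p(-13) = 8 + 594*(-3*(-13)*(5 - 13)) = 8 + 594*(-3*(-13)*(-8)) = 8 + 594*(-312) = 8 - 185328 = -185320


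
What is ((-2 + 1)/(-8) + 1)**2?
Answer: 81/64 ≈ 1.2656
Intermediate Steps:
((-2 + 1)/(-8) + 1)**2 = (-1*(-1/8) + 1)**2 = (1/8 + 1)**2 = (9/8)**2 = 81/64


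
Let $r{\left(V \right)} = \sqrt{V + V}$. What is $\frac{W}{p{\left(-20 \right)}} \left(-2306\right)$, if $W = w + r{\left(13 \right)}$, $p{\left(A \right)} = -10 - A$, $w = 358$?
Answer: $- \frac{412774}{5} - \frac{1153 \sqrt{26}}{5} \approx -83731.0$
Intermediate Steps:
$r{\left(V \right)} = \sqrt{2} \sqrt{V}$ ($r{\left(V \right)} = \sqrt{2 V} = \sqrt{2} \sqrt{V}$)
$W = 358 + \sqrt{26}$ ($W = 358 + \sqrt{2} \sqrt{13} = 358 + \sqrt{26} \approx 363.1$)
$\frac{W}{p{\left(-20 \right)}} \left(-2306\right) = \frac{358 + \sqrt{26}}{-10 - -20} \left(-2306\right) = \frac{358 + \sqrt{26}}{-10 + 20} \left(-2306\right) = \frac{358 + \sqrt{26}}{10} \left(-2306\right) = \left(358 + \sqrt{26}\right) \frac{1}{10} \left(-2306\right) = \left(\frac{179}{5} + \frac{\sqrt{26}}{10}\right) \left(-2306\right) = - \frac{412774}{5} - \frac{1153 \sqrt{26}}{5}$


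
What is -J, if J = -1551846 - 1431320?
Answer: 2983166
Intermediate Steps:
J = -2983166
-J = -1*(-2983166) = 2983166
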